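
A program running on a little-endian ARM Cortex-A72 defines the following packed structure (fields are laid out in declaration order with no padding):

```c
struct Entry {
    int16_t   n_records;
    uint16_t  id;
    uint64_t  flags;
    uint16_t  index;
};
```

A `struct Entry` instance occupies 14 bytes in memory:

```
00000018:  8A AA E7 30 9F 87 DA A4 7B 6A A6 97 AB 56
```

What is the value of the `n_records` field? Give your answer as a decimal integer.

`n_records` is the first field, at byte offset 0, occupying 2 bytes.
Bytes at offsets 0..1: 8A AA.
In little-endian order the low byte comes first in memory.
Reassemble most-significant byte first: AA 8A → 0xAA8A.
Top bit is set, so as a signed 16-bit value this is 0xAA8A − 2^16 = -21878.

-21878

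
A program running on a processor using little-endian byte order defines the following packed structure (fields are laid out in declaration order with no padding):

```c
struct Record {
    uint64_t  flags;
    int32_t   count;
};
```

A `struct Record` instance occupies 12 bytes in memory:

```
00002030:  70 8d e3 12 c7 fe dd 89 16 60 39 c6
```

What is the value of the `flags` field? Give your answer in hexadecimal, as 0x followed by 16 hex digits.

0x89DDFEC712E38D70

`flags` is the first field, at byte offset 0, occupying 8 bytes.
Bytes at offsets 0..7: 70 8D E3 12 C7 FE DD 89.
Little-endian stores the least-significant byte at the lowest address.
Reassemble most-significant byte first: 89 DD FE C7 12 E3 8D 70 → 0x89DDFEC712E38D70.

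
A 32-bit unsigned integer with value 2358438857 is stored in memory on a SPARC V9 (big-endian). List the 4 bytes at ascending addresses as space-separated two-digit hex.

2358438857 in hexadecimal, padded to 32 bits, is 0x8C92EBC9.
Split into bytes (most-significant first): 8C 92 EB C9.
Big-endian stores the most-significant byte at the lowest address.
So the memory order matches the most-significant-first order: 8C 92 EB C9.

8C 92 EB C9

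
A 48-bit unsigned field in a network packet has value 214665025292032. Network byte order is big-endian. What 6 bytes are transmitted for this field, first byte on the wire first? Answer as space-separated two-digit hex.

C3 3C 98 94 07 00

214665025292032 in hexadecimal, padded to 48 bits, is 0xC33C98940700.
Split into bytes (most-significant first): C3 3C 98 94 07 00.
In big-endian order the high byte comes first in memory.
So the memory order matches the most-significant-first order: C3 3C 98 94 07 00.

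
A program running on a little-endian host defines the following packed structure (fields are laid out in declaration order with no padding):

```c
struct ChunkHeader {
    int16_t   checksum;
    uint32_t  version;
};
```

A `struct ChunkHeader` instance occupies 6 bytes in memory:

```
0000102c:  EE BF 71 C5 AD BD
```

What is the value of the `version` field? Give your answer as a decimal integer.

`version` follows `checksum` (2 bytes), so it starts at byte offset 2 and occupies 4 bytes.
Bytes at offsets 2..5: 71 C5 AD BD.
In little-endian order the low byte comes first in memory.
Reassemble most-significant byte first: BD AD C5 71 → 0xBDADC571.
0xBDADC571 = 3182282097.

3182282097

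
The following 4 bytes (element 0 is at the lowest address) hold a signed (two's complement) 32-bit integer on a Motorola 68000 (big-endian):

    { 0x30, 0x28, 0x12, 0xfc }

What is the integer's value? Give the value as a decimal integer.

807932668

Big-endian: lowest address holds the most-significant byte.
The bytes are already most-significant first: 0x302812FC.
0x302812FC = 807932668.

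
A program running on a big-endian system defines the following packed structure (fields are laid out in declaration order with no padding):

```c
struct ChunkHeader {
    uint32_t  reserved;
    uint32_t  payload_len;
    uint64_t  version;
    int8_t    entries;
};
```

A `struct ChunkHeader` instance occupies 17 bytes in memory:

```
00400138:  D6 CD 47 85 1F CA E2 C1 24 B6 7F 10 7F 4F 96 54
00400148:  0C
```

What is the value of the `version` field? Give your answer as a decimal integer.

2645441539958871636

`version` follows `reserved` (4 B), `payload_len` (4 B), so it starts at offset 4 + 4 = 8 and occupies 8 bytes.
Bytes at offsets 8..15: 24 B6 7F 10 7F 4F 96 54.
In big-endian order the high byte comes first in memory.
The bytes are already most-significant first: 0x24B67F107F4F9654.
0x24B67F107F4F9654 = 2645441539958871636.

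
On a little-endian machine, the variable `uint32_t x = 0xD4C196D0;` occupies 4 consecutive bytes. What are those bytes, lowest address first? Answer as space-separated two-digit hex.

D0 96 C1 D4

Split into bytes (most-significant first): D4 C1 96 D0.
Little-endian: lowest address holds the least-significant byte.
So at ascending addresses the bytes are D0 96 C1 D4.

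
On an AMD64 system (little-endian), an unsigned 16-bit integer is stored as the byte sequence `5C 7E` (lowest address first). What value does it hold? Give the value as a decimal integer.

32348

Little-endian: lowest address holds the least-significant byte.
Reassemble most-significant byte first: 7E 5C → 0x7E5C.
0x7E5C = 32348.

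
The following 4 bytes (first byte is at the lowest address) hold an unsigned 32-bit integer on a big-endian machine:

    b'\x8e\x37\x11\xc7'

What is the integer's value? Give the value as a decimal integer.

Big-endian stores the most-significant byte at the lowest address.
The bytes are already most-significant first: 0x8E3711C7.
0x8E3711C7 = 2385973703.

2385973703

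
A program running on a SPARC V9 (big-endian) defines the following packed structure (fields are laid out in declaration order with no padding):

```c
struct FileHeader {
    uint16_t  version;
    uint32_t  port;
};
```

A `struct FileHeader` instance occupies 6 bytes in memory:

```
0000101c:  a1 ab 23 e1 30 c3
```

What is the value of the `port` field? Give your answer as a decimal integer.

`port` follows `version` (2 bytes), so it starts at byte offset 2 and occupies 4 bytes.
Bytes at offsets 2..5: 23 E1 30 C3.
Big-endian: lowest address holds the most-significant byte.
The bytes are already most-significant first: 0x23E130C3.
0x23E130C3 = 601960643.

601960643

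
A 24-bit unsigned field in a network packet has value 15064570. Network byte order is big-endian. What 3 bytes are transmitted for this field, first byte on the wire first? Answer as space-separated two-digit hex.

E5 DD FA

15064570 in hexadecimal, padded to 24 bits, is 0xE5DDFA.
Split into bytes (most-significant first): E5 DD FA.
In big-endian order the high byte comes first in memory.
So the memory order matches the most-significant-first order: E5 DD FA.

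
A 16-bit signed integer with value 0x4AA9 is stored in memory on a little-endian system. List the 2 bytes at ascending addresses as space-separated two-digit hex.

A9 4A

Split into bytes (most-significant first): 4A A9.
In little-endian order the low byte comes first in memory.
So at ascending addresses the bytes are A9 4A.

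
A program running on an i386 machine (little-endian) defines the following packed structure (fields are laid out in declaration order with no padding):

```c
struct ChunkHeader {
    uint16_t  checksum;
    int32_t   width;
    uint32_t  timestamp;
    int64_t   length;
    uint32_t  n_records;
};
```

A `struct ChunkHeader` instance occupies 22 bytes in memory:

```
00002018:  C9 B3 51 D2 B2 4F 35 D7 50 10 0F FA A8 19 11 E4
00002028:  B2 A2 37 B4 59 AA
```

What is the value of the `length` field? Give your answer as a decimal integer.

`length` follows `checksum` (2 B), `width` (4 B), `timestamp` (4 B), so it starts at offset 2 + 4 + 4 = 10 and occupies 8 bytes.
Bytes at offsets 10..17: 0F FA A8 19 11 E4 B2 A2.
In little-endian order the low byte comes first in memory.
Reassemble most-significant byte first: A2 B2 E4 11 19 A8 FA 0F → 0xA2B2E41119A8FA0F.
Top bit is set, so as a signed 64-bit value this is 0xA2B2E41119A8FA0F − 2^64 = -6723060531614647793.

-6723060531614647793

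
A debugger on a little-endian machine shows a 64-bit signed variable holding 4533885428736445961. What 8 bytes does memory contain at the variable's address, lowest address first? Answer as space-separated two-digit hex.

09 CE 27 A0 C6 98 EB 3E

4533885428736445961 in hexadecimal, padded to 64 bits, is 0x3EEB98C6A027CE09.
Split into bytes (most-significant first): 3E EB 98 C6 A0 27 CE 09.
In little-endian order the low byte comes first in memory.
So at ascending addresses the bytes are 09 CE 27 A0 C6 98 EB 3E.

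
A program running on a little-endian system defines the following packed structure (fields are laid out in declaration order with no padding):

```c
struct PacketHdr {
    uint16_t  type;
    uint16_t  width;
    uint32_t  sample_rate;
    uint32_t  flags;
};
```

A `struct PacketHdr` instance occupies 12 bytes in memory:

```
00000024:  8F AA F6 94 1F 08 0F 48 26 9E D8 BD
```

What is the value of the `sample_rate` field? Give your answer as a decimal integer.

1208944671

`sample_rate` follows `type` (2 B), `width` (2 B), so it starts at offset 2 + 2 = 4 and occupies 4 bytes.
Bytes at offsets 4..7: 1F 08 0F 48.
Little-endian: lowest address holds the least-significant byte.
Reassemble most-significant byte first: 48 0F 08 1F → 0x480F081F.
0x480F081F = 1208944671.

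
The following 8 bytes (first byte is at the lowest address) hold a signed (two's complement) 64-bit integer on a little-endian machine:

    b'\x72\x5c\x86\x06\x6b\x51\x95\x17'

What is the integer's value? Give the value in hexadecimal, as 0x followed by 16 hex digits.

0x1795516B06865C72

In little-endian order the low byte comes first in memory.
Reassemble most-significant byte first: 17 95 51 6B 06 86 5C 72 → 0x1795516B06865C72.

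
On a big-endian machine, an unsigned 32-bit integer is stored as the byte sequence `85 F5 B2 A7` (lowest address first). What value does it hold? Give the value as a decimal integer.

2247471783

In big-endian order the high byte comes first in memory.
The bytes are already most-significant first: 0x85F5B2A7.
0x85F5B2A7 = 2247471783.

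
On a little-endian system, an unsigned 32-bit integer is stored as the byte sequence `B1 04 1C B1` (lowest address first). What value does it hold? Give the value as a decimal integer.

2971403441

In little-endian order the low byte comes first in memory.
Reassemble most-significant byte first: B1 1C 04 B1 → 0xB11C04B1.
0xB11C04B1 = 2971403441.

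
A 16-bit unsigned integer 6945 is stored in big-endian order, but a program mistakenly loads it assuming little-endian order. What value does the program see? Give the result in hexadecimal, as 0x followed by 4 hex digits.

6945 in 16-bit hexadecimal is 0x1B21.
Stored big-endian, the bytes at ascending addresses are 1B 21.
Read back as little-endian, the first byte is least significant, giving 0x211B.

0x211B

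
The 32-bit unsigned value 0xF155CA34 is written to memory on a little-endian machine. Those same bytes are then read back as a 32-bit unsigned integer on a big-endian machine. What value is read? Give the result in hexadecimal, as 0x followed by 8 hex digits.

Stored little-endian, the bytes at ascending addresses are 34 CA 55 F1.
Read back as big-endian, the last byte is least significant, giving 0x34CA55F1.

0x34CA55F1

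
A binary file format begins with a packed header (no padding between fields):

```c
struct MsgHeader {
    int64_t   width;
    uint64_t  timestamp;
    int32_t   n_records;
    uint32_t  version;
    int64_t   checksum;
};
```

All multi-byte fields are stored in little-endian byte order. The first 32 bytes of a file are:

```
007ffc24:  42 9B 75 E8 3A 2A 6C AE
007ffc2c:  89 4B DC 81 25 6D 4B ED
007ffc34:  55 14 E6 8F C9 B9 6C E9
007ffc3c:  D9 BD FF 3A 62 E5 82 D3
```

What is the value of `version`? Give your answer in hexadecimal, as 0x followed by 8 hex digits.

`version` follows `width` (8 B), `timestamp` (8 B), `n_records` (4 B), so it starts at offset 8 + 8 + 4 = 20 and occupies 4 bytes.
Bytes at offsets 20..23: C9 B9 6C E9.
Little-endian: lowest address holds the least-significant byte.
Reassemble most-significant byte first: E9 6C B9 C9 → 0xE96CB9C9.

0xE96CB9C9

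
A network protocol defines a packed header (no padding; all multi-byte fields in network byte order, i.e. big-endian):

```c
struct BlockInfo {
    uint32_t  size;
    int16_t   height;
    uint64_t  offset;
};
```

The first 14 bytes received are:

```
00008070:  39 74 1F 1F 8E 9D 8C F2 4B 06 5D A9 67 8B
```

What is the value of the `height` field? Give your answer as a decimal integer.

`height` follows `size` (4 bytes), so it starts at byte offset 4 and occupies 2 bytes.
Bytes at offsets 4..5: 8E 9D.
In big-endian order the high byte comes first in memory.
The bytes are already most-significant first: 0x8E9D.
Top bit is set, so as a signed 16-bit value this is 0x8E9D − 2^16 = -29027.

-29027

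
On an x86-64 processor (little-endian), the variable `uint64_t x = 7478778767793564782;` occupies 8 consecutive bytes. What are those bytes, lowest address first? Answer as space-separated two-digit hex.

7478778767793564782 in hexadecimal, padded to 64 bits, is 0x67C9F5AA4011AC6E.
Split into bytes (most-significant first): 67 C9 F5 AA 40 11 AC 6E.
Little-endian stores the least-significant byte at the lowest address.
So at ascending addresses the bytes are 6E AC 11 40 AA F5 C9 67.

6E AC 11 40 AA F5 C9 67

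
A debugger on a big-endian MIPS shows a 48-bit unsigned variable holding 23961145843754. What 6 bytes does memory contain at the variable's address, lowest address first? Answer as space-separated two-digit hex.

23961145843754 in hexadecimal, padded to 48 bits, is 0x15CAE396202A.
Split into bytes (most-significant first): 15 CA E3 96 20 2A.
In big-endian order the high byte comes first in memory.
So the memory order matches the most-significant-first order: 15 CA E3 96 20 2A.

15 CA E3 96 20 2A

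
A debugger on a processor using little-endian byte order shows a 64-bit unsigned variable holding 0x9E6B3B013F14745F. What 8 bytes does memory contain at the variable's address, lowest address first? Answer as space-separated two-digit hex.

Split into bytes (most-significant first): 9E 6B 3B 01 3F 14 74 5F.
Little-endian: lowest address holds the least-significant byte.
So at ascending addresses the bytes are 5F 74 14 3F 01 3B 6B 9E.

5F 74 14 3F 01 3B 6B 9E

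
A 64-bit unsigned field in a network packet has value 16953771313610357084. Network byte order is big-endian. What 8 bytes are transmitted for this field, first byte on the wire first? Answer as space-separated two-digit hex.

16953771313610357084 in hexadecimal, padded to 64 bits, is 0xEB47E52F4EF3F95C.
Split into bytes (most-significant first): EB 47 E5 2F 4E F3 F9 5C.
Big-endian: lowest address holds the most-significant byte.
So the memory order matches the most-significant-first order: EB 47 E5 2F 4E F3 F9 5C.

EB 47 E5 2F 4E F3 F9 5C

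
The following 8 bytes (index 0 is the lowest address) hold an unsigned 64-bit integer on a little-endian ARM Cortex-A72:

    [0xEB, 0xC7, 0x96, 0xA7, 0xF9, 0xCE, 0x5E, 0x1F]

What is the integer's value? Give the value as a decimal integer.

2260471634640422891

In little-endian order the low byte comes first in memory.
Reassemble most-significant byte first: 1F 5E CE F9 A7 96 C7 EB → 0x1F5ECEF9A796C7EB.
0x1F5ECEF9A796C7EB = 2260471634640422891.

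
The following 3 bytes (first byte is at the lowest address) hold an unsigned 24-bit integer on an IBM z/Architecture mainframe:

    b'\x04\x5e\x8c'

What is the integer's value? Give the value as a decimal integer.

In big-endian order the high byte comes first in memory.
The bytes are already most-significant first: 0x045E8C.
0x045E8C = 286348.

286348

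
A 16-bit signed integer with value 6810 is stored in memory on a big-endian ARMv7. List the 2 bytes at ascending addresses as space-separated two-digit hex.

1A 9A

6810 in hexadecimal, padded to 16 bits, is 0x1A9A.
Split into bytes (most-significant first): 1A 9A.
Big-endian: lowest address holds the most-significant byte.
So the memory order matches the most-significant-first order: 1A 9A.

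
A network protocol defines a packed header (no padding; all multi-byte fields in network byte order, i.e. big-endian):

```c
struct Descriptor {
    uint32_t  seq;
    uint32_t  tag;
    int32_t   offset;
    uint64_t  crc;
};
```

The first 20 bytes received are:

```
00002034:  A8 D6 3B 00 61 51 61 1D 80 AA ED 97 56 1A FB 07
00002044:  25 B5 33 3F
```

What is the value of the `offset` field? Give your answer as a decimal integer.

-2136281705

`offset` follows `seq` (4 B), `tag` (4 B), so it starts at offset 4 + 4 = 8 and occupies 4 bytes.
Bytes at offsets 8..11: 80 AA ED 97.
In big-endian order the high byte comes first in memory.
The bytes are already most-significant first: 0x80AAED97.
Top bit is set, so as a signed 32-bit value this is 0x80AAED97 − 2^32 = -2136281705.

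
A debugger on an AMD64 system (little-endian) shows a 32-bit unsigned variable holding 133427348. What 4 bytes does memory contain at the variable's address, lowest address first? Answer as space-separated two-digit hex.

133427348 in hexadecimal, padded to 32 bits, is 0x07F3F094.
Split into bytes (most-significant first): 07 F3 F0 94.
In little-endian order the low byte comes first in memory.
So at ascending addresses the bytes are 94 F0 F3 07.

94 F0 F3 07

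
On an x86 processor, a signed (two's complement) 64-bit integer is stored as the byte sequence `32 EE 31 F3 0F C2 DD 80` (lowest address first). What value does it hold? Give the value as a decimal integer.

-9160952693241287118

Little-endian: lowest address holds the least-significant byte.
Reassemble most-significant byte first: 80 DD C2 0F F3 31 EE 32 → 0x80DDC20FF331EE32.
Top bit is set, so as a signed 64-bit value this is 0x80DDC20FF331EE32 − 2^64 = -9160952693241287118.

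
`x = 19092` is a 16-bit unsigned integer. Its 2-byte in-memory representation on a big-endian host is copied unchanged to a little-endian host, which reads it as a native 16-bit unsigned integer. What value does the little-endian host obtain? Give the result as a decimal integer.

37962

19092 in 16-bit hexadecimal is 0x4A94.
Stored big-endian, the bytes at ascending addresses are 4A 94.
Read back as little-endian, the first byte is least significant, giving 0x944A.
0x944A = 37962.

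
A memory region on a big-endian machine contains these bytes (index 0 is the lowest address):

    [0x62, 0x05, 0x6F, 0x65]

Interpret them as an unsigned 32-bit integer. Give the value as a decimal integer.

Big-endian stores the most-significant byte at the lowest address.
The bytes are already most-significant first: 0x62056F65.
0x62056F65 = 1644523365.

1644523365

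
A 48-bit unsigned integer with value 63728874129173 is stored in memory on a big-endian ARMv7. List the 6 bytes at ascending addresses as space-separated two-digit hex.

39 F6 08 E7 87 15

63728874129173 in hexadecimal, padded to 48 bits, is 0x39F608E78715.
Split into bytes (most-significant first): 39 F6 08 E7 87 15.
Big-endian stores the most-significant byte at the lowest address.
So the memory order matches the most-significant-first order: 39 F6 08 E7 87 15.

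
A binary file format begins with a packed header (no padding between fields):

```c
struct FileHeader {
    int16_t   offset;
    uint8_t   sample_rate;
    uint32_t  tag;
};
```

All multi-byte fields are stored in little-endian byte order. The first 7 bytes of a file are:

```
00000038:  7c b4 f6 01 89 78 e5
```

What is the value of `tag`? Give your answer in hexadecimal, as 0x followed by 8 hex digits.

0xE5788901

`tag` follows `offset` (2 B), `sample_rate` (1 B), so it starts at offset 2 + 1 = 3 and occupies 4 bytes.
Bytes at offsets 3..6: 01 89 78 E5.
In little-endian order the low byte comes first in memory.
Reassemble most-significant byte first: E5 78 89 01 → 0xE5788901.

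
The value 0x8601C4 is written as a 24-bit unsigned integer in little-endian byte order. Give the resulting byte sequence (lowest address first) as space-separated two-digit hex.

C4 01 86

Split into bytes (most-significant first): 86 01 C4.
Little-endian stores the least-significant byte at the lowest address.
So at ascending addresses the bytes are C4 01 86.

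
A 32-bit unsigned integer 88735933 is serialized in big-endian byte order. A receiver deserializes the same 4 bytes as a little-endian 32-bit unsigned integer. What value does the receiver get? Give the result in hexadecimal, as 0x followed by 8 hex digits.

0xBD004A05

88735933 in 32-bit hexadecimal is 0x054A00BD.
Stored big-endian, the bytes at ascending addresses are 05 4A 00 BD.
Read back as little-endian, the first byte is least significant, giving 0xBD004A05.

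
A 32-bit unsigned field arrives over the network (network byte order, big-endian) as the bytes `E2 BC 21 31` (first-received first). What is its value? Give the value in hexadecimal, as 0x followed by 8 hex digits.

0xE2BC2131

In big-endian order the high byte comes first in memory.
The bytes are already most-significant first: 0xE2BC2131.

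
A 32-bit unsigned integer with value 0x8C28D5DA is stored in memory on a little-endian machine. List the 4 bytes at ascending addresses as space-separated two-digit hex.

DA D5 28 8C

Split into bytes (most-significant first): 8C 28 D5 DA.
Little-endian stores the least-significant byte at the lowest address.
So at ascending addresses the bytes are DA D5 28 8C.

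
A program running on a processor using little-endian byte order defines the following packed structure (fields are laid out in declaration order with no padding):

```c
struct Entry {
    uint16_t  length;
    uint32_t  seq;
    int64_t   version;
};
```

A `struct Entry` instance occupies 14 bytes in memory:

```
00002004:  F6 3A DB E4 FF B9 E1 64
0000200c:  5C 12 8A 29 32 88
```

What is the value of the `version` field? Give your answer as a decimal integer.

-8632791862725548831

`version` follows `length` (2 B), `seq` (4 B), so it starts at offset 2 + 4 = 6 and occupies 8 bytes.
Bytes at offsets 6..13: E1 64 5C 12 8A 29 32 88.
Little-endian stores the least-significant byte at the lowest address.
Reassemble most-significant byte first: 88 32 29 8A 12 5C 64 E1 → 0x8832298A125C64E1.
Top bit is set, so as a signed 64-bit value this is 0x8832298A125C64E1 − 2^64 = -8632791862725548831.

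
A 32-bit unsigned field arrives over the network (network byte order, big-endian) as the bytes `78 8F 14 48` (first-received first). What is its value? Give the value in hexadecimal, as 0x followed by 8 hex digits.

0x788F1448

Big-endian: lowest address holds the most-significant byte.
The bytes are already most-significant first: 0x788F1448.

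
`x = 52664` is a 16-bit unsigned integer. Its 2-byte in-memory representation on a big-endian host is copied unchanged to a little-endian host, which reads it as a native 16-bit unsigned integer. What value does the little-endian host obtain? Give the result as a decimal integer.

52664 in 16-bit hexadecimal is 0xCDB8.
Stored big-endian, the bytes at ascending addresses are CD B8.
Read back as little-endian, the first byte is least significant, giving 0xB8CD.
0xB8CD = 47309.

47309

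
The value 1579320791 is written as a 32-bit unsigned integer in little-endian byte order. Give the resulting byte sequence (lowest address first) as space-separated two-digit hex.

1579320791 in hexadecimal, padded to 32 bits, is 0x5E2285D7.
Split into bytes (most-significant first): 5E 22 85 D7.
Little-endian: lowest address holds the least-significant byte.
So at ascending addresses the bytes are D7 85 22 5E.

D7 85 22 5E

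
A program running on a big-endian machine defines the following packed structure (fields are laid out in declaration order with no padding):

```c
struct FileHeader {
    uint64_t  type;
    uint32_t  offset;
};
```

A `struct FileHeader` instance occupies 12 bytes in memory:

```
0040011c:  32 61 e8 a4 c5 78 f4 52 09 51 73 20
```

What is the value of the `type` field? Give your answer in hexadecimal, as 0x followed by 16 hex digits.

`type` is the first field, at byte offset 0, occupying 8 bytes.
Bytes at offsets 0..7: 32 61 E8 A4 C5 78 F4 52.
Big-endian: lowest address holds the most-significant byte.
The bytes are already most-significant first: 0x3261E8A4C578F452.

0x3261E8A4C578F452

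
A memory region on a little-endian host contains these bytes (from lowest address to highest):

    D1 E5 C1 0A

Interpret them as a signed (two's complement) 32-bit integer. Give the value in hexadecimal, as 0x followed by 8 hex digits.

Little-endian: lowest address holds the least-significant byte.
Reassemble most-significant byte first: 0A C1 E5 D1 → 0x0AC1E5D1.

0x0AC1E5D1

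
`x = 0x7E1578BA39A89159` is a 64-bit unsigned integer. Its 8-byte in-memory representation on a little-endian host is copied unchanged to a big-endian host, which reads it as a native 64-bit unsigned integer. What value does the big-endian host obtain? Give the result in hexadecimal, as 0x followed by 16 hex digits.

Stored little-endian, the bytes at ascending addresses are 59 91 A8 39 BA 78 15 7E.
Read back as big-endian, the last byte is least significant, giving 0x5991A839BA78157E.

0x5991A839BA78157E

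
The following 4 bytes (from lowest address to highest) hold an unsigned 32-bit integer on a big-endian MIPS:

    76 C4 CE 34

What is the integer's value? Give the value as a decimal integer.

In big-endian order the high byte comes first in memory.
The bytes are already most-significant first: 0x76C4CE34.
0x76C4CE34 = 1992609332.

1992609332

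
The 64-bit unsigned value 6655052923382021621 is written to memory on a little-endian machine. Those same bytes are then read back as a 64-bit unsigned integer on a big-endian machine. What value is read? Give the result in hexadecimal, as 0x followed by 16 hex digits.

0xF53D9CB35F7F5B5C

6655052923382021621 in 64-bit hexadecimal is 0x5C5B7F5FB39C3DF5.
Stored little-endian, the bytes at ascending addresses are F5 3D 9C B3 5F 7F 5B 5C.
Read back as big-endian, the last byte is least significant, giving 0xF53D9CB35F7F5B5C.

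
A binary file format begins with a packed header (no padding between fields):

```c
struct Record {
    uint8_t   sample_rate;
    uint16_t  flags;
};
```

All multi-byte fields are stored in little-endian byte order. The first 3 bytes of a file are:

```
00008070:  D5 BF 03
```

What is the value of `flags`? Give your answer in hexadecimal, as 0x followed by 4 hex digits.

`flags` follows `sample_rate` (1 byte), so it starts at byte offset 1 and occupies 2 bytes.
Bytes at offsets 1..2: BF 03.
Little-endian: lowest address holds the least-significant byte.
Reassemble most-significant byte first: 03 BF → 0x03BF.

0x03BF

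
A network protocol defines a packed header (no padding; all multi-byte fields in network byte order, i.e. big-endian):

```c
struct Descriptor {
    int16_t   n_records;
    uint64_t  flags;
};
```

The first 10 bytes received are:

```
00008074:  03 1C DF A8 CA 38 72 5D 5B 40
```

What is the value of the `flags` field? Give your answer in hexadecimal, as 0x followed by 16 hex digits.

`flags` follows `n_records` (2 bytes), so it starts at byte offset 2 and occupies 8 bytes.
Bytes at offsets 2..9: DF A8 CA 38 72 5D 5B 40.
Big-endian: lowest address holds the most-significant byte.
The bytes are already most-significant first: 0xDFA8CA38725D5B40.

0xDFA8CA38725D5B40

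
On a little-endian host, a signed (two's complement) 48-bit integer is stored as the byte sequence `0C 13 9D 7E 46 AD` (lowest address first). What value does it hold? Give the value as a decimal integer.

-90956693171444

Little-endian: lowest address holds the least-significant byte.
Reassemble most-significant byte first: AD 46 7E 9D 13 0C → 0xAD467E9D130C.
Top bit is set, so as a signed 48-bit value this is 0xAD467E9D130C − 2^48 = -90956693171444.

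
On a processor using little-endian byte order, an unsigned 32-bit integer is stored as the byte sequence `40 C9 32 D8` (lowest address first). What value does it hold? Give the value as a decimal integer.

3627206976

In little-endian order the low byte comes first in memory.
Reassemble most-significant byte first: D8 32 C9 40 → 0xD832C940.
0xD832C940 = 3627206976.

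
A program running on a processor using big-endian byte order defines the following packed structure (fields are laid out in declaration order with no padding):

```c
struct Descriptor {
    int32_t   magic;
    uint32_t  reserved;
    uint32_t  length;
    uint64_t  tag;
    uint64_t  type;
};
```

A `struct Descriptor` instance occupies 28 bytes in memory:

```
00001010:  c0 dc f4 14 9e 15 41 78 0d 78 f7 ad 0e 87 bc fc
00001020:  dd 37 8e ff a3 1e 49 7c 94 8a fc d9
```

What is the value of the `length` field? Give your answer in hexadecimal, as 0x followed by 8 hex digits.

0x0D78F7AD

`length` follows `magic` (4 B), `reserved` (4 B), so it starts at offset 4 + 4 = 8 and occupies 4 bytes.
Bytes at offsets 8..11: 0D 78 F7 AD.
In big-endian order the high byte comes first in memory.
The bytes are already most-significant first: 0x0D78F7AD.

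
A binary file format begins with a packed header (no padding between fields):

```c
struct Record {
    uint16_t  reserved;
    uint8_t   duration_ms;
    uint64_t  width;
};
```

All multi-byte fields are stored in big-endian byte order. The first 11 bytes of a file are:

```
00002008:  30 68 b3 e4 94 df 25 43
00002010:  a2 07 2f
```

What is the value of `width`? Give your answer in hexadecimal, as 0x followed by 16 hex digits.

`width` follows `reserved` (2 B), `duration_ms` (1 B), so it starts at offset 2 + 1 = 3 and occupies 8 bytes.
Bytes at offsets 3..10: E4 94 DF 25 43 A2 07 2F.
Big-endian stores the most-significant byte at the lowest address.
The bytes are already most-significant first: 0xE494DF2543A2072F.

0xE494DF2543A2072F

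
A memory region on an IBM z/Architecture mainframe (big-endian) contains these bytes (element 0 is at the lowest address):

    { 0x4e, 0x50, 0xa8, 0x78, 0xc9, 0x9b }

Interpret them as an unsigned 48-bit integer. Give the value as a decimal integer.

Big-endian: lowest address holds the most-significant byte.
The bytes are already most-significant first: 0x4E50A878C99B.
0x4E50A878C99B = 86108330838427.

86108330838427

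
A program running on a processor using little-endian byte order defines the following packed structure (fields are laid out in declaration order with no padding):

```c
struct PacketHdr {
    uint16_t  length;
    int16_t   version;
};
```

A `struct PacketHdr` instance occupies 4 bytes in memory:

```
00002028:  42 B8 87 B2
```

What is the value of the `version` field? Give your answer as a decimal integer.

-19833

`version` follows `length` (2 bytes), so it starts at byte offset 2 and occupies 2 bytes.
Bytes at offsets 2..3: 87 B2.
Little-endian: lowest address holds the least-significant byte.
Reassemble most-significant byte first: B2 87 → 0xB287.
Top bit is set, so as a signed 16-bit value this is 0xB287 − 2^16 = -19833.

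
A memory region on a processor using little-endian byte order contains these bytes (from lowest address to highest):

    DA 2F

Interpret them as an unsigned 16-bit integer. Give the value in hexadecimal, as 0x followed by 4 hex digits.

In little-endian order the low byte comes first in memory.
Reassemble most-significant byte first: 2F DA → 0x2FDA.

0x2FDA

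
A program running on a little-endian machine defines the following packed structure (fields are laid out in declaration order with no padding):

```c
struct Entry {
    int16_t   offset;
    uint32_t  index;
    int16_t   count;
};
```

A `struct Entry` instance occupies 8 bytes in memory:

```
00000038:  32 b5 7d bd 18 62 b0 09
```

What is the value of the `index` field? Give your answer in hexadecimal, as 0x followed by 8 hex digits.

0x6218BD7D

`index` follows `offset` (2 bytes), so it starts at byte offset 2 and occupies 4 bytes.
Bytes at offsets 2..5: 7D BD 18 62.
In little-endian order the low byte comes first in memory.
Reassemble most-significant byte first: 62 18 BD 7D → 0x6218BD7D.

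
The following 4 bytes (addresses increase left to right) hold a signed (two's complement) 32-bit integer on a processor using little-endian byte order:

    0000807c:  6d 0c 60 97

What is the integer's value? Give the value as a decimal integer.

-1755313043

Little-endian: lowest address holds the least-significant byte.
Reassemble most-significant byte first: 97 60 0C 6D → 0x97600C6D.
Top bit is set, so as a signed 32-bit value this is 0x97600C6D − 2^32 = -1755313043.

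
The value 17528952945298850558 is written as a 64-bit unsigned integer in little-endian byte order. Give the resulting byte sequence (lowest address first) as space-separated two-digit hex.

17528952945298850558 in hexadecimal, padded to 64 bits, is 0xF34359D4D51342FE.
Split into bytes (most-significant first): F3 43 59 D4 D5 13 42 FE.
In little-endian order the low byte comes first in memory.
So at ascending addresses the bytes are FE 42 13 D5 D4 59 43 F3.

FE 42 13 D5 D4 59 43 F3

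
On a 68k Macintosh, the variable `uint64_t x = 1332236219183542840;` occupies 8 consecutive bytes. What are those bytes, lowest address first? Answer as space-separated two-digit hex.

1332236219183542840 in hexadecimal, padded to 64 bits, is 0x127D0DC869583238.
Split into bytes (most-significant first): 12 7D 0D C8 69 58 32 38.
In big-endian order the high byte comes first in memory.
So the memory order matches the most-significant-first order: 12 7D 0D C8 69 58 32 38.

12 7D 0D C8 69 58 32 38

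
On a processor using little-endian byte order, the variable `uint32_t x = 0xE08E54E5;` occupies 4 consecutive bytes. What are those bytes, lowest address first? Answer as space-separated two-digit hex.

Split into bytes (most-significant first): E0 8E 54 E5.
Little-endian: lowest address holds the least-significant byte.
So at ascending addresses the bytes are E5 54 8E E0.

E5 54 8E E0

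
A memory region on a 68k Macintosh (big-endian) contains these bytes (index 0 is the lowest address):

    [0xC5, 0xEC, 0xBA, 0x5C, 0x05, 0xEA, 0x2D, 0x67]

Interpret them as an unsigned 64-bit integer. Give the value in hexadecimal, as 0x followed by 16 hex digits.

Big-endian: lowest address holds the most-significant byte.
The bytes are already most-significant first: 0xC5ECBA5C05EA2D67.

0xC5ECBA5C05EA2D67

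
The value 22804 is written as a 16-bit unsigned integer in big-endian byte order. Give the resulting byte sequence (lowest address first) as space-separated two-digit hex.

59 14

22804 in hexadecimal, padded to 16 bits, is 0x5914.
Split into bytes (most-significant first): 59 14.
In big-endian order the high byte comes first in memory.
So the memory order matches the most-significant-first order: 59 14.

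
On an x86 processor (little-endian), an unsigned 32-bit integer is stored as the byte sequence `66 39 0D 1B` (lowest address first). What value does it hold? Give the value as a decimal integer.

In little-endian order the low byte comes first in memory.
Reassemble most-significant byte first: 1B 0D 39 66 → 0x1B0D3966.
0x1B0D3966 = 453851494.

453851494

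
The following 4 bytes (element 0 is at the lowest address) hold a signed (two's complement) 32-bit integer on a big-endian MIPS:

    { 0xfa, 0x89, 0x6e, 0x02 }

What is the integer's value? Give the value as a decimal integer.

Big-endian: lowest address holds the most-significant byte.
The bytes are already most-significant first: 0xFA896E02.
Top bit is set, so as a signed 32-bit value this is 0xFA896E02 − 2^32 = -91656702.

-91656702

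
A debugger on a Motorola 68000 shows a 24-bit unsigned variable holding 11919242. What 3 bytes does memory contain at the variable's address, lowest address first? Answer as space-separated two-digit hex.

11919242 in hexadecimal, padded to 24 bits, is 0xB5DF8A.
Split into bytes (most-significant first): B5 DF 8A.
Big-endian: lowest address holds the most-significant byte.
So the memory order matches the most-significant-first order: B5 DF 8A.

B5 DF 8A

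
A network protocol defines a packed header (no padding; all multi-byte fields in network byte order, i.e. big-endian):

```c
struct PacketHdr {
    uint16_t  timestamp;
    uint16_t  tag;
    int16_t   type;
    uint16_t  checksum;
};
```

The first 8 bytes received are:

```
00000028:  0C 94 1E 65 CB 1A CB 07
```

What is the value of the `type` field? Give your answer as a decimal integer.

-13542

`type` follows `timestamp` (2 B), `tag` (2 B), so it starts at offset 2 + 2 = 4 and occupies 2 bytes.
Bytes at offsets 4..5: CB 1A.
In big-endian order the high byte comes first in memory.
The bytes are already most-significant first: 0xCB1A.
Top bit is set, so as a signed 16-bit value this is 0xCB1A − 2^16 = -13542.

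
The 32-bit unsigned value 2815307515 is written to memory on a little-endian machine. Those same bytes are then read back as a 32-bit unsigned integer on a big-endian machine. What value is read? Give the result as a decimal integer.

4214148775

2815307515 in 32-bit hexadecimal is 0xA7CE2EFB.
Stored little-endian, the bytes at ascending addresses are FB 2E CE A7.
Read back as big-endian, the last byte is least significant, giving 0xFB2ECEA7.
0xFB2ECEA7 = 4214148775.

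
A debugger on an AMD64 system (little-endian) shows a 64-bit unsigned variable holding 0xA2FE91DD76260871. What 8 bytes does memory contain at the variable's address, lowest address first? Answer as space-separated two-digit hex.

71 08 26 76 DD 91 FE A2

Split into bytes (most-significant first): A2 FE 91 DD 76 26 08 71.
Little-endian: lowest address holds the least-significant byte.
So at ascending addresses the bytes are 71 08 26 76 DD 91 FE A2.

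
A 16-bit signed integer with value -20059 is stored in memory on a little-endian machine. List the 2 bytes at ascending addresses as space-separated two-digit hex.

A5 B1

Two's complement of -20059 in 16 bits: 20059 = 0x4E5B; invert → 0xB1A4; add 1 → 0xB1A5.
Split into bytes (most-significant first): B1 A5.
In little-endian order the low byte comes first in memory.
So at ascending addresses the bytes are A5 B1.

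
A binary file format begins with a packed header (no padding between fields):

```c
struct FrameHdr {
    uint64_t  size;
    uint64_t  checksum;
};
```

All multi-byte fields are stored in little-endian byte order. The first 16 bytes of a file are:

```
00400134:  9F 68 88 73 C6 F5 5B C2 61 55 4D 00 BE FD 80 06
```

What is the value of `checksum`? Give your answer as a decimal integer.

`checksum` follows `size` (8 bytes), so it starts at byte offset 8 and occupies 8 bytes.
Bytes at offsets 8..15: 61 55 4D 00 BE FD 80 06.
Little-endian: lowest address holds the least-significant byte.
Reassemble most-significant byte first: 06 80 FD BE 00 4D 55 61 → 0x0680FDBE004D5561.
0x0680FDBE004D5561 = 468653353737213281.

468653353737213281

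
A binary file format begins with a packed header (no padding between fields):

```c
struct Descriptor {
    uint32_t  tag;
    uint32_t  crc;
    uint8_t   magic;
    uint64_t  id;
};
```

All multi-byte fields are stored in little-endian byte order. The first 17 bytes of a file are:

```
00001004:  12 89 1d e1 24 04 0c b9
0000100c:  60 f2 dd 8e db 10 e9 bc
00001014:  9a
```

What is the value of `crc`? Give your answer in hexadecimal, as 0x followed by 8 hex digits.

0xB90C0424

`crc` follows `tag` (4 bytes), so it starts at byte offset 4 and occupies 4 bytes.
Bytes at offsets 4..7: 24 04 0C B9.
In little-endian order the low byte comes first in memory.
Reassemble most-significant byte first: B9 0C 04 24 → 0xB90C0424.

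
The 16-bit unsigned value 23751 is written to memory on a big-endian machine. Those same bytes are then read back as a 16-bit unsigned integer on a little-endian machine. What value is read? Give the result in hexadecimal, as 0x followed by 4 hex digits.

23751 in 16-bit hexadecimal is 0x5CC7.
Stored big-endian, the bytes at ascending addresses are 5C C7.
Read back as little-endian, the first byte is least significant, giving 0xC75C.

0xC75C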